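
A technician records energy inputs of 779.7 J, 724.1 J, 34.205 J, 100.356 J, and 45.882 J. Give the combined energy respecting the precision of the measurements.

1.6842 × 10^3 J

779.7 J + 724.1 J + 34.205 J + 100.356 J + 45.882 J = 1684.243 J.
Addition/subtraction keeps the fewest decimal places: 779.7 → 1 decimal place, 724.1 → 1 decimal place, 34.205 → 3 decimal places, 100.356 → 3 decimal places, 45.882 → 3 decimal places; limit is 1.
Rounded to 1 decimal place: 1.6842 × 10^3 J.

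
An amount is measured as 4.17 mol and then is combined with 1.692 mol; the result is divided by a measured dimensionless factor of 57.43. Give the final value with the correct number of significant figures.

0.102 mol

4.17 mol + 1.692 mol = 5.862 mol; the sum is limited to 2 decimal places (3 s.f.).
Carrying full precision, 5.862 ÷ 57.43 = 0.102072087759… mol; 57.43 has 4 s.f., so the result keeps min(3, 4) = 3 s.f.
Rounded to 3 significant figures: 0.102 mol.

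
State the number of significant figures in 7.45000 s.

7.45000: trailing zeros after a decimal point are significant.

6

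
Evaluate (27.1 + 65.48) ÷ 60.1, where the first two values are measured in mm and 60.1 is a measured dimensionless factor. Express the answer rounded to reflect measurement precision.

1.54 mm

27.1 mm + 65.48 mm = 92.58 mm; the sum is limited to 1 decimal place (3 s.f.).
Carrying full precision, 92.58 ÷ 60.1 = 1.54043261231… mm; 60.1 has 3 s.f., so the result keeps min(3, 3) = 3 s.f.
Rounded to 3 significant figures: 1.54 mm.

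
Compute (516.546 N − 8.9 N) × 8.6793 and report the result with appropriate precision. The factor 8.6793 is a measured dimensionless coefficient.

4406 N

516.546 N − 8.9 N = 507.646 N; the difference is limited to 1 decimal place (4 s.f.).
Carrying full precision, 507.646 × 8.6793 = 4406.0119278 N; 8.6793 has 5 s.f., so the result keeps min(4, 5) = 4 s.f.
Rounded to 4 significant figures: 4406 N.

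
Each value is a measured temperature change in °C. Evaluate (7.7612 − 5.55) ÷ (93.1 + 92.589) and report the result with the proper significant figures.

7.7612 − 5.55 = 2.2112, limited to 2 d.p. → 3 s.f.; 93.1 + 92.589 = 185.689, limited to 1 d.p. → 4 s.f.
Carrying full precision, 2.2112 ÷ 185.689 = 0.0119080828697…; keep min(3, 4) = 3 s.f.
Rounded to 3 significant figures: 0.0119.

0.0119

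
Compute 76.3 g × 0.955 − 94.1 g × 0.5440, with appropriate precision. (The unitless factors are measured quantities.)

21.7 g

76.3 × 0.955 = 72.8665 → 72.9 g (3 s.f., last digit at the 10^-1 place).
94.1 × 0.5440 = 51.1904 → 51.2 g (3 s.f., last digit at the 10^-1 place).
Difference: 21.6761 g; keep the coarser place, 10^-1.
Result: 21.7 g.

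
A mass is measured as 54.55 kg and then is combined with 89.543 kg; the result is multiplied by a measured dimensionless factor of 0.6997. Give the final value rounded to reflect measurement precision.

54.55 kg + 89.543 kg = 144.093 kg; the sum is limited to 2 decimal places (5 s.f.).
Carrying full precision, 144.093 × 0.6997 = 100.8218721 kg; 0.6997 has 4 s.f., so the result keeps min(5, 4) = 4 s.f.
Rounded to 4 significant figures: 100.8 kg.

100.8 kg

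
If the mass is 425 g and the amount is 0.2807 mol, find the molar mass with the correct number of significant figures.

molar mass = 425 g ÷ 0.2807 mol = 1514.07196295… g/mol.
425 has 3 significant figures; 0.2807 has 4.
Division/multiplication keeps the fewest: 3 significant figures.
Rounded: 1.51 × 10³ g/mol.

1.51 × 10³ g/mol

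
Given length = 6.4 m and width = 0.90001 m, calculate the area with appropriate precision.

5.8 m²

area = 6.4 m × 0.90001 m = 5.760064 m².
6.4 has 2 significant figures; 0.90001 has 5.
Division/multiplication keeps the fewest: 2 significant figures.
Rounded: 5.8 m².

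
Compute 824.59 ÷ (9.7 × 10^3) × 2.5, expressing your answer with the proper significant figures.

824.59 ÷ (9.7 × 10^3) × 2.5 = 0.212523195876…
Multiplication/division keeps the fewest significant figures: 824.59 → 5 s.f., 9.7 × 10^3 → 2 s.f., 2.5 → 2 s.f.; limit is 2.
Rounded to 2 significant figures: 0.21.

0.21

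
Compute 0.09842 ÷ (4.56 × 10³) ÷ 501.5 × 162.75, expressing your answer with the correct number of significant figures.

0.09842 ÷ (4.56 × 10³) ÷ 501.5 × 162.75 = 0.00000700436191426…
Multiplication/division keeps the fewest significant figures: 0.09842 → 4 s.f., 4.56 × 10³ → 3 s.f., 501.5 → 4 s.f., 162.75 → 5 s.f.; limit is 3.
Rounded to 3 significant figures: 7.00 × 10⁻⁶.

7.00 × 10⁻⁶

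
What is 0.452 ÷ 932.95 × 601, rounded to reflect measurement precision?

0.452 ÷ 932.95 × 601 = 0.291175304143…
Multiplication/division keeps the fewest significant figures: 0.452 → 3 s.f., 932.95 → 5 s.f., 601 → 3 s.f.; limit is 3.
Rounded to 3 significant figures: 0.291.

0.291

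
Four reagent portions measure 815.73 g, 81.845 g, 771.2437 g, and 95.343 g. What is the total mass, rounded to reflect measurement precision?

1764.16 g

815.73 g + 81.845 g + 771.2437 g + 95.343 g = 1764.1617 g.
Addition/subtraction keeps the fewest decimal places: 815.73 → 2 decimal places, 81.845 → 3 decimal places, 771.2437 → 4 decimal places, 95.343 → 3 decimal places; limit is 2.
Rounded to 2 decimal places: 1764.16 g.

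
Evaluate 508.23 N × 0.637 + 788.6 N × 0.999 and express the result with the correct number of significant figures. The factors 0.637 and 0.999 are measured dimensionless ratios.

1112 N

508.23 × 0.637 = 323.74251 → 324 N (3 s.f., last digit at the 10^0 place).
788.6 × 0.999 = 787.8114 → 788 N (3 s.f., last digit at the 10^0 place).
Sum: 1111.55391 N; keep the coarser place, 10^0.
Result: 1112 N.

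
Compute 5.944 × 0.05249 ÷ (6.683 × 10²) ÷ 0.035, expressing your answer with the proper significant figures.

5.944 × 0.05249 ÷ (6.683 × 10²) ÷ 0.035 = 0.0133387725786…
Multiplication/division keeps the fewest significant figures: 5.944 → 4 s.f., 0.05249 → 4 s.f., 6.683 × 10² → 4 s.f., 0.035 → 2 s.f.; limit is 2.
Rounded to 2 significant figures: 0.013.

0.013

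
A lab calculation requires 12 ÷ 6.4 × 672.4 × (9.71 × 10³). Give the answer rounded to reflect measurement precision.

1.2 × 10⁷

12 ÷ 6.4 × 672.4 × (9.71 × 10³) = 12241882.5
Multiplication/division keeps the fewest significant figures: 12 → 2 s.f., 6.4 → 2 s.f., 672.4 → 4 s.f., 9.71 × 10³ → 3 s.f.; limit is 2.
Rounded to 2 significant figures: 1.2 × 10⁷.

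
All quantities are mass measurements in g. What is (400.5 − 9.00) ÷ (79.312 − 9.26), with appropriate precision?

400.5 − 9.00 = 391.50, limited to 1 d.p. → 4 s.f.; 79.312 − 9.26 = 70.052, limited to 2 d.p. → 4 s.f.
Carrying full precision, 391.50 ÷ 70.052 = 5.58870553303…; keep min(4, 4) = 4 s.f.
Rounded to 4 significant figures: 5.589.

5.589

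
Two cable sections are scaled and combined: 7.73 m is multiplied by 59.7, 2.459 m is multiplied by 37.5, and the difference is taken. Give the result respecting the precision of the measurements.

7.73 × 59.7 = 461.481 → 461 m (3 s.f., last digit at the 10^0 place).
2.459 × 37.5 = 92.2125 → 92.2 m (3 s.f., last digit at the 10^-1 place).
Difference: 369.2685 m; keep the coarser place, 10^0.
Result: 369 m.

369 m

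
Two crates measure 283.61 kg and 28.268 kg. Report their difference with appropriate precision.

255.34 kg

283.61 kg − 28.268 kg = 255.342 kg.
Addition/subtraction keeps the fewest decimal places: 283.61 → 2 decimal places, 28.268 → 3 decimal places; limit is 2.
Rounded to 2 decimal places: 255.34 kg.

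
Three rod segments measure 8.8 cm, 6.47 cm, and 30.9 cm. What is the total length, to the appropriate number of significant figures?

46.2 cm

8.8 cm + 6.47 cm + 30.9 cm = 46.17 cm.
Addition/subtraction keeps the fewest decimal places: 8.8 → 1 decimal place, 6.47 → 2 decimal places, 30.9 → 1 decimal place; limit is 1.
Rounded to 1 decimal place: 46.2 cm.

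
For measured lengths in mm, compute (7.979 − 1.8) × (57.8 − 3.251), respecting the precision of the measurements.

3.4 × 10^2 mm²

7.979 − 1.8 = 6.179, limited to 1 d.p. → 2 s.f.; 57.8 − 3.251 = 54.549, limited to 1 d.p. → 3 s.f.
Carrying full precision, 6.179 × 54.549 = 337.058271; keep min(2, 3) = 2 s.f.
Rounded to 2 significant figures: 3.4 × 10^2 mm².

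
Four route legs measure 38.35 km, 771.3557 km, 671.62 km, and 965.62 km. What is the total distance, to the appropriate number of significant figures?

2446.95 km

38.35 km + 771.3557 km + 671.62 km + 965.62 km = 2446.9457 km.
Addition/subtraction keeps the fewest decimal places: 38.35 → 2 decimal places, 771.3557 → 4 decimal places, 671.62 → 2 decimal places, 965.62 → 2 decimal places; limit is 2.
Rounded to 2 decimal places: 2446.95 km.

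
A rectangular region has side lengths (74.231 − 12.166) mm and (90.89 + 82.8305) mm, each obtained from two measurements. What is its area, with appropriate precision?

74.231 − 12.166 = 62.065, limited to 3 d.p. → 5 s.f.; 90.89 + 82.8305 = 173.7205, limited to 2 d.p. → 5 s.f.
Carrying full precision, 62.065 × 173.7205 = 10781.9628325; keep min(5, 5) = 5 s.f.
Rounded to 5 significant figures: 10782 mm².

10782 mm²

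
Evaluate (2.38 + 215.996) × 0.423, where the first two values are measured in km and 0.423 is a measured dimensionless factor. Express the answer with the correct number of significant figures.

92.4 km

2.38 km + 215.996 km = 218.376 km; the sum is limited to 2 decimal places (5 s.f.).
Carrying full precision, 218.376 × 0.423 = 92.373048 km; 0.423 has 3 s.f., so the result keeps min(5, 3) = 3 s.f.
Rounded to 3 significant figures: 92.4 km.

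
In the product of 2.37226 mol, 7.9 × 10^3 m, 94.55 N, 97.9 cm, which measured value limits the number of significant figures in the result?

2.37226 mol → 6 s.f.; 7.9 × 10^3 m → 2 s.f.; 94.55 N → 4 s.f.; 97.9 cm → 3 s.f.
The fewest is 2 significant figures, from 7.9 × 10^3 m.

7.9 × 10^3 m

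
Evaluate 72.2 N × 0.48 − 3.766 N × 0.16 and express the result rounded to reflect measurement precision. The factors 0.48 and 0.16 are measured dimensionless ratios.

72.2 × 0.48 = 34.656 → 35 N (2 s.f., last digit at the 10^0 place).
3.766 × 0.16 = 0.60256 → 0.60 N (2 s.f., last digit at the 10^-2 place).
Difference: 34.05344 N; keep the coarser place, 10^0.
Result: 34 N.

34 N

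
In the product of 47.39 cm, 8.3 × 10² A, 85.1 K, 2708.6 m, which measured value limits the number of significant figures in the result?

47.39 cm → 4 s.f.; 8.3 × 10² A → 2 s.f.; 85.1 K → 3 s.f.; 2708.6 m → 5 s.f.
The fewest is 2 significant figures, from 8.3 × 10² A.

8.3 × 10² A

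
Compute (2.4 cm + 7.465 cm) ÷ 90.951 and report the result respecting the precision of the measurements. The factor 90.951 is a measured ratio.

0.11 cm

2.4 cm + 7.465 cm = 9.865 cm; the sum is limited to 1 decimal place (2 s.f.).
Carrying full precision, 9.865 ÷ 90.951 = 0.108464997636… cm; 90.951 has 5 s.f., so the result keeps min(2, 5) = 2 s.f.
Rounded to 2 significant figures: 0.11 cm.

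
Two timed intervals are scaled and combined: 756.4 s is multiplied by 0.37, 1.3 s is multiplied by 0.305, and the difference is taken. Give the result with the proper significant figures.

756.4 × 0.37 = 279.868 → 2.8 × 10² s (2 s.f., last digit at the 10^1 place).
1.3 × 0.305 = 0.3965 → 0.40 s (2 s.f., last digit at the 10^-2 place).
Difference: 279.4715 s; keep the coarser place, 10^1.
Result: 2.8 × 10² s.

2.8 × 10² s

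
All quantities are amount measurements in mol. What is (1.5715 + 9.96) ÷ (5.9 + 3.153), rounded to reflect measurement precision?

1.5715 + 9.96 = 11.5315, limited to 2 d.p. → 4 s.f.; 5.9 + 3.153 = 9.053, limited to 1 d.p. → 2 s.f.
Carrying full precision, 11.5315 ÷ 9.053 = 1.27377664862…; keep min(4, 2) = 2 s.f.
Rounded to 2 significant figures: 1.3.

1.3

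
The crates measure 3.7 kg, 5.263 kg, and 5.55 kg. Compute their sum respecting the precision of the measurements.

14.5 kg

3.7 kg + 5.263 kg + 5.55 kg = 14.513 kg.
Addition/subtraction keeps the fewest decimal places: 3.7 → 1 decimal place, 5.263 → 3 decimal places, 5.55 → 2 decimal places; limit is 1.
Rounded to 1 decimal place: 14.5 kg.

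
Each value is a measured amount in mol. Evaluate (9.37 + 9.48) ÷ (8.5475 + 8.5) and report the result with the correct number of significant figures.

1.11

9.37 + 9.48 = 18.85, limited to 2 d.p. → 4 s.f.; 8.5475 + 8.5 = 17.0475, limited to 1 d.p. → 3 s.f.
Carrying full precision, 18.85 ÷ 17.0475 = 1.10573397859…; keep min(4, 3) = 3 s.f.
Rounded to 3 significant figures: 1.11.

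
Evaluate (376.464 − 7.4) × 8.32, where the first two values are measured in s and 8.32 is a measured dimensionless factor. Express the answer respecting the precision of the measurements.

3.07 × 10^3 s

376.464 s − 7.4 s = 369.064 s; the difference is limited to 1 decimal place (4 s.f.).
Carrying full precision, 369.064 × 8.32 = 3070.61248 s; 8.32 has 3 s.f., so the result keeps min(4, 3) = 3 s.f.
Rounded to 3 significant figures: 3.07 × 10^3 s.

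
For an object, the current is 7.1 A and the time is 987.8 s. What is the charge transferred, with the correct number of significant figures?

7.0 × 10³ C

charge transferred = 7.1 A × 987.8 s = 7013.38 C.
7.1 has 2 significant figures; 987.8 has 4.
Division/multiplication keeps the fewest: 2 significant figures.
Rounded: 7.0 × 10³ C.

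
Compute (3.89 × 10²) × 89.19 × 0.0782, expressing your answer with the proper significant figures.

(3.89 × 10²) × 89.19 × 0.0782 = 2713.141962
Multiplication/division keeps the fewest significant figures: 3.89 × 10² → 3 s.f., 89.19 → 4 s.f., 0.0782 → 3 s.f.; limit is 3.
Rounded to 3 significant figures: 2.71 × 10³.

2.71 × 10³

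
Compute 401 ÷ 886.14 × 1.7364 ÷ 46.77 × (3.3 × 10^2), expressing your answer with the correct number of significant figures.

401 ÷ 886.14 × 1.7364 ÷ 46.77 × (3.3 × 10^2) = 5.54419349407…
Multiplication/division keeps the fewest significant figures: 401 → 3 s.f., 886.14 → 5 s.f., 1.7364 → 5 s.f., 46.77 → 4 s.f., 3.3 × 10^2 → 2 s.f.; limit is 2.
Rounded to 2 significant figures: 5.5.

5.5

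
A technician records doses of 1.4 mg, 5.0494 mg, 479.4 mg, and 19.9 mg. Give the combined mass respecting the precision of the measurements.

5.057 × 10^2 mg

1.4 mg + 5.0494 mg + 479.4 mg + 19.9 mg = 505.7494 mg.
Addition/subtraction keeps the fewest decimal places: 1.4 → 1 decimal place, 5.0494 → 4 decimal places, 479.4 → 1 decimal place, 19.9 → 1 decimal place; limit is 1.
Rounded to 1 decimal place: 5.057 × 10^2 mg.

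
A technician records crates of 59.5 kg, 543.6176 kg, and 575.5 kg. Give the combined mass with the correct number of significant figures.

59.5 kg + 543.6176 kg + 575.5 kg = 1178.6176 kg.
Addition/subtraction keeps the fewest decimal places: 59.5 → 1 decimal place, 543.6176 → 4 decimal places, 575.5 → 1 decimal place; limit is 1.
Rounded to 1 decimal place: 1178.6 kg.

1178.6 kg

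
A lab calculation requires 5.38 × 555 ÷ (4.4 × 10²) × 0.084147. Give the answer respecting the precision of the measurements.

0.57

5.38 × 555 ÷ (4.4 × 10²) × 0.084147 = 0.571033016591…
Multiplication/division keeps the fewest significant figures: 5.38 → 3 s.f., 555 → 3 s.f., 4.4 × 10² → 2 s.f., 0.084147 → 5 s.f.; limit is 2.
Rounded to 2 significant figures: 0.57.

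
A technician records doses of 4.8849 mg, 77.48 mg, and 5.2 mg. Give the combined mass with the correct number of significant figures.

4.8849 mg + 77.48 mg + 5.2 mg = 87.5649 mg.
Addition/subtraction keeps the fewest decimal places: 4.8849 → 4 decimal places, 77.48 → 2 decimal places, 5.2 → 1 decimal place; limit is 1.
Rounded to 1 decimal place: 87.6 mg.

87.6 mg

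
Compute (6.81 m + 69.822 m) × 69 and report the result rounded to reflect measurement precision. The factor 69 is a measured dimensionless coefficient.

5.3 × 10^3 m

6.81 m + 69.822 m = 76.632 m; the sum is limited to 2 decimal places (4 s.f.).
Carrying full precision, 76.632 × 69 = 5287.608 m; 69 has 2 s.f., so the result keeps min(4, 2) = 2 s.f.
Rounded to 2 significant figures: 5.3 × 10^3 m.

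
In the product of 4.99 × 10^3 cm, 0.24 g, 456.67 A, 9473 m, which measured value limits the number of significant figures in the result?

0.24 g

4.99 × 10^3 cm → 3 s.f.; 0.24 g → 2 s.f.; 456.67 A → 5 s.f.; 9473 m → 4 s.f.
The fewest is 2 significant figures, from 0.24 g.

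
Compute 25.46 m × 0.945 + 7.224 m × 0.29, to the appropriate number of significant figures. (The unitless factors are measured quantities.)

26.2 m

25.46 × 0.945 = 24.0597 → 24.1 m (3 s.f., last digit at the 10^-1 place).
7.224 × 0.29 = 2.09496 → 2.1 m (2 s.f., last digit at the 10^-1 place).
Sum: 26.15466 m; keep the coarser place, 10^-1.
Result: 26.2 m.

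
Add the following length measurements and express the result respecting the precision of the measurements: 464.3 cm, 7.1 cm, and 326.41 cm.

464.3 cm + 7.1 cm + 326.41 cm = 797.81 cm.
Addition/subtraction keeps the fewest decimal places: 464.3 → 1 decimal place, 7.1 → 1 decimal place, 326.41 → 2 decimal places; limit is 1.
Rounded to 1 decimal place: 797.8 cm.

797.8 cm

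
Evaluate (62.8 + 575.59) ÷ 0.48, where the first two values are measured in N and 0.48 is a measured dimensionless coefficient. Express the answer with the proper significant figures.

62.8 N + 575.59 N = 638.39 N; the sum is limited to 1 decimal place (4 s.f.).
Carrying full precision, 638.39 ÷ 0.48 = 1329.97916667… N; 0.48 has 2 s.f., so the result keeps min(4, 2) = 2 s.f.
Rounded to 2 significant figures: 1.3 × 10³ N.

1.3 × 10³ N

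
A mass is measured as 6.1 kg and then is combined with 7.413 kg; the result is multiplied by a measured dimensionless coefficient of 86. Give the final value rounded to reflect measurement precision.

1.2 × 10^3 kg

6.1 kg + 7.413 kg = 13.513 kg; the sum is limited to 1 decimal place (3 s.f.).
Carrying full precision, 13.513 × 86 = 1162.118 kg; 86 has 2 s.f., so the result keeps min(3, 2) = 2 s.f.
Rounded to 2 significant figures: 1.2 × 10^3 kg.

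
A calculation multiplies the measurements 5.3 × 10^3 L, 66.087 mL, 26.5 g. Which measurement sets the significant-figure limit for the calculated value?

5.3 × 10^3 L → 2 s.f.; 66.087 mL → 5 s.f.; 26.5 g → 3 s.f.
The fewest is 2 significant figures, from 5.3 × 10^3 L.

5.3 × 10^3 L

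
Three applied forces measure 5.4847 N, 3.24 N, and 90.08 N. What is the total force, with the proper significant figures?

98.80 N

5.4847 N + 3.24 N + 90.08 N = 98.8047 N.
Addition/subtraction keeps the fewest decimal places: 5.4847 → 4 decimal places, 3.24 → 2 decimal places, 90.08 → 2 decimal places; limit is 2.
Rounded to 2 decimal places: 98.80 N.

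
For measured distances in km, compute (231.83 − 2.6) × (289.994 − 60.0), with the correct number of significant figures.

5.272 × 10^4 km²

231.83 − 2.6 = 229.23, limited to 1 d.p. → 4 s.f.; 289.994 − 60.0 = 229.994, limited to 1 d.p. → 4 s.f.
Carrying full precision, 229.23 × 229.994 = 52721.52462; keep min(4, 4) = 4 s.f.
Rounded to 4 significant figures: 5.272 × 10^4 km².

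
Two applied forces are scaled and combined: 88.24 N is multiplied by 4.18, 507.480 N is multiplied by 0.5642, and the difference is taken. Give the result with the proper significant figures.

83 N

88.24 × 4.18 = 368.8432 → 369 N (3 s.f., last digit at the 10^0 place).
507.480 × 0.5642 = 286.320216 → 286.3 N (4 s.f., last digit at the 10^-1 place).
Difference: 82.522984 N; keep the coarser place, 10^0.
Result: 83 N.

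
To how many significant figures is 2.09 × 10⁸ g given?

2.09 × 10⁸: in scientific notation every digit of the coefficient is significant.

3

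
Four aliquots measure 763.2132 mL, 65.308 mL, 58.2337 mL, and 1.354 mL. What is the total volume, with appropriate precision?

763.2132 mL + 65.308 mL + 58.2337 mL + 1.354 mL = 888.1089 mL.
Addition/subtraction keeps the fewest decimal places: 763.2132 → 4 decimal places, 65.308 → 3 decimal places, 58.2337 → 4 decimal places, 1.354 → 3 decimal places; limit is 3.
Rounded to 3 decimal places: 888.109 mL.

888.109 mL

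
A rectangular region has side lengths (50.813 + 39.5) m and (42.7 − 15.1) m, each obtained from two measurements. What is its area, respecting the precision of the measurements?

2.49 × 10^3 m²

50.813 + 39.5 = 90.313, limited to 1 d.p. → 3 s.f.; 42.7 − 15.1 = 27.6, limited to 1 d.p. → 3 s.f.
Carrying full precision, 90.313 × 27.6 = 2492.6388; keep min(3, 3) = 3 s.f.
Rounded to 3 significant figures: 2.49 × 10^3 m².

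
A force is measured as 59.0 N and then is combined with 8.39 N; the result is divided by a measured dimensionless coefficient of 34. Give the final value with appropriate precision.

59.0 N + 8.39 N = 67.39 N; the sum is limited to 1 decimal place (3 s.f.).
Carrying full precision, 67.39 ÷ 34 = 1.98205882353… N; 34 has 2 s.f., so the result keeps min(3, 2) = 2 s.f.
Rounded to 2 significant figures: 2.0 N.

2.0 N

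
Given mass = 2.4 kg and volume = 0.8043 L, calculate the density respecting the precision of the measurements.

density = 2.4 kg ÷ 0.8043 L = 2.9839612085… kg/L.
2.4 has 2 significant figures; 0.8043 has 4.
Division/multiplication keeps the fewest: 2 significant figures.
Rounded: 3.0 kg/L.

3.0 kg/L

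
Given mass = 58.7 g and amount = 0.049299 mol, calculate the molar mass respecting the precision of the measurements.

1.19 × 10³ g/mol

molar mass = 58.7 g ÷ 0.049299 mol = 1190.6935232… g/mol.
58.7 has 3 significant figures; 0.049299 has 5.
Division/multiplication keeps the fewest: 3 significant figures.
Rounded: 1.19 × 10³ g/mol.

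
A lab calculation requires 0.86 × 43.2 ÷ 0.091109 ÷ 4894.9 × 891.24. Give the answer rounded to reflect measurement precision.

0.86 × 43.2 ÷ 0.091109 ÷ 4894.9 × 891.24 = 74.2457783107…
Multiplication/division keeps the fewest significant figures: 0.86 → 2 s.f., 43.2 → 3 s.f., 0.091109 → 5 s.f., 4894.9 → 5 s.f., 891.24 → 5 s.f.; limit is 2.
Rounded to 2 significant figures: 74.

74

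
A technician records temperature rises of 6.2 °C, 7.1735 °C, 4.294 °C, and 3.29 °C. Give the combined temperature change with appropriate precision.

21.0 °C

6.2 °C + 7.1735 °C + 4.294 °C + 3.29 °C = 20.9575 °C.
Addition/subtraction keeps the fewest decimal places: 6.2 → 1 decimal place, 7.1735 → 4 decimal places, 4.294 → 3 decimal places, 3.29 → 2 decimal places; limit is 1.
Rounded to 1 decimal place: 21.0 °C.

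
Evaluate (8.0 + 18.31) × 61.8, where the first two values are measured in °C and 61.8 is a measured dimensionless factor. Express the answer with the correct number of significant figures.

1.63 × 10³ °C

8.0 °C + 18.31 °C = 26.31 °C; the sum is limited to 1 decimal place (3 s.f.).
Carrying full precision, 26.31 × 61.8 = 1625.958 °C; 61.8 has 3 s.f., so the result keeps min(3, 3) = 3 s.f.
Rounded to 3 significant figures: 1.63 × 10³ °C.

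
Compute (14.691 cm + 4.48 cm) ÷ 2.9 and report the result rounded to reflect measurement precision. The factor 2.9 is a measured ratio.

6.6 cm

14.691 cm + 4.48 cm = 19.171 cm; the sum is limited to 2 decimal places (4 s.f.).
Carrying full precision, 19.171 ÷ 2.9 = 6.61068965517… cm; 2.9 has 2 s.f., so the result keeps min(4, 2) = 2 s.f.
Rounded to 2 significant figures: 6.6 cm.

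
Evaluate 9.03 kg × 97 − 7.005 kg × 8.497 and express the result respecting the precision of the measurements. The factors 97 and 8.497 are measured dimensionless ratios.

9.03 × 97 = 875.91 → 8.8 × 10^2 kg (2 s.f., last digit at the 10^1 place).
7.005 × 8.497 = 59.521485 → 59.52 kg (4 s.f., last digit at the 10^-2 place).
Difference: 816.388515 kg; keep the coarser place, 10^1.
Result: 8.2 × 10^2 kg.

8.2 × 10^2 kg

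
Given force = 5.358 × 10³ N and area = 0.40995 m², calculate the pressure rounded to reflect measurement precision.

1.307 × 10⁴ Pa

pressure = 5.358 × 10³ N ÷ 0.40995 m² = 13069.8865715… Pa.
5.358 × 10³ has 4 significant figures; 0.40995 has 5.
Division/multiplication keeps the fewest: 4 significant figures.
Rounded: 1.307 × 10⁴ Pa.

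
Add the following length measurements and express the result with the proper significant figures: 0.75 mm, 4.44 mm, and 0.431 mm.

5.62 mm

0.75 mm + 4.44 mm + 0.431 mm = 5.621 mm.
Addition/subtraction keeps the fewest decimal places: 0.75 → 2 decimal places, 4.44 → 2 decimal places, 0.431 → 3 decimal places; limit is 2.
Rounded to 2 decimal places: 5.62 mm.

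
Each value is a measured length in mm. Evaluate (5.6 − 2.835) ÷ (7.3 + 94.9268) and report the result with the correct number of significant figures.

5.6 − 2.835 = 2.765, limited to 1 d.p. → 2 s.f.; 7.3 + 94.9268 = 102.2268, limited to 1 d.p. → 4 s.f.
Carrying full precision, 2.765 ÷ 102.2268 = 0.0270477017768…; keep min(2, 4) = 2 s.f.
Rounded to 2 significant figures: 0.027.

0.027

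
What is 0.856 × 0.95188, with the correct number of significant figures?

0.815

0.856 × 0.95188 = 0.81480928
Multiplication/division keeps the fewest significant figures: 0.856 → 3 s.f., 0.95188 → 5 s.f.; limit is 3.
Rounded to 3 significant figures: 0.815.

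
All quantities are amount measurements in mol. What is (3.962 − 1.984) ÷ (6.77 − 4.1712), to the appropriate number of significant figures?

3.962 − 1.984 = 1.978, limited to 3 d.p. → 4 s.f.; 6.77 − 4.1712 = 2.5988, limited to 2 d.p. → 3 s.f.
Carrying full precision, 1.978 ÷ 2.5988 = 0.761120517162…; keep min(4, 3) = 3 s.f.
Rounded to 3 significant figures: 0.761.

0.761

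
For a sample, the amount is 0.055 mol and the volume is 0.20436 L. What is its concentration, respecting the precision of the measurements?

concentration = 0.055 mol ÷ 0.20436 L = 0.269132902721… mol/L.
0.055 has 2 significant figures; 0.20436 has 5.
Division/multiplication keeps the fewest: 2 significant figures.
Rounded: 0.27 mol/L.

0.27 mol/L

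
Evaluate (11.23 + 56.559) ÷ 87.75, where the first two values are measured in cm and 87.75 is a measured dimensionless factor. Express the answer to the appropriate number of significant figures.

11.23 cm + 56.559 cm = 67.789 cm; the sum is limited to 2 decimal places (4 s.f.).
Carrying full precision, 67.789 ÷ 87.75 = 0.772524216524… cm; 87.75 has 4 s.f., so the result keeps min(4, 4) = 4 s.f.
Rounded to 4 significant figures: 0.7725 cm.

0.7725 cm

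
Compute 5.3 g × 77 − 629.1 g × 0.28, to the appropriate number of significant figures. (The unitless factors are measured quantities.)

2.3 × 10^2 g

5.3 × 77 = 408.1 → 4.1 × 10^2 g (2 s.f., last digit at the 10^1 place).
629.1 × 0.28 = 176.148 → 1.8 × 10^2 g (2 s.f., last digit at the 10^1 place).
Difference: 231.952 g; keep the coarser place, 10^1.
Result: 2.3 × 10^2 g.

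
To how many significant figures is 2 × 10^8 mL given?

2 × 10^8: in scientific notation every digit of the coefficient is significant.

1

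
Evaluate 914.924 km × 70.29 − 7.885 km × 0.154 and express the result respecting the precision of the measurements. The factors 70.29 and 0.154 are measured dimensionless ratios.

6.431 × 10⁴ km

914.924 × 70.29 = 64310.00796 → 6.431 × 10⁴ km (4 s.f., last digit at the 10^1 place).
7.885 × 0.154 = 1.21429 → 1.21 km (3 s.f., last digit at the 10^-2 place).
Difference: 64308.79367 km; keep the coarser place, 10^1.
Result: 6.431 × 10⁴ km.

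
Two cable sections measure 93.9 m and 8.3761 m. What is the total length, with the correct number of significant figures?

93.9 m + 8.3761 m = 102.2761 m.
Addition/subtraction keeps the fewest decimal places: 93.9 → 1 decimal place, 8.3761 → 4 decimal places; limit is 1.
Rounded to 1 decimal place: 102.3 m.

102.3 m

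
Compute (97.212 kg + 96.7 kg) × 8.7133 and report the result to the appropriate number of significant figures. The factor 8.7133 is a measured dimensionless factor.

1690. kg

97.212 kg + 96.7 kg = 193.912 kg; the sum is limited to 1 decimal place (4 s.f.).
Carrying full precision, 193.912 × 8.7133 = 1689.6134296 kg; 8.7133 has 5 s.f., so the result keeps min(4, 5) = 4 s.f.
Rounded to 4 significant figures: 1690. kg.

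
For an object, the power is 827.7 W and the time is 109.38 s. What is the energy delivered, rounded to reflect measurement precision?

9.053 × 10^4 J

energy delivered = 827.7 W × 109.38 s = 90533.826 J.
827.7 has 4 significant figures; 109.38 has 5.
Division/multiplication keeps the fewest: 4 significant figures.
Rounded: 9.053 × 10^4 J.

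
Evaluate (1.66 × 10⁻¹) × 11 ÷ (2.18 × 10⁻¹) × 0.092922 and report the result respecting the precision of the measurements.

(1.66 × 10⁻¹) × 11 ÷ (2.18 × 10⁻¹) × 0.092922 = 0.778328311927…
Multiplication/division keeps the fewest significant figures: 1.66 × 10⁻¹ → 3 s.f., 11 → 2 s.f., 2.18 × 10⁻¹ → 3 s.f., 0.092922 → 5 s.f.; limit is 2.
Rounded to 2 significant figures: 7.8 × 10⁻¹.

7.8 × 10⁻¹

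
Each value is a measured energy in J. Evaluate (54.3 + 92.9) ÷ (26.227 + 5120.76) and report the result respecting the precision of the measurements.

0.02860

54.3 + 92.9 = 147.2, limited to 1 d.p. → 4 s.f.; 26.227 + 5120.76 = 5146.987, limited to 2 d.p. → 6 s.f.
Carrying full precision, 147.2 ÷ 5146.987 = 0.028599256225…; keep min(4, 6) = 4 s.f.
Rounded to 4 significant figures: 0.02860.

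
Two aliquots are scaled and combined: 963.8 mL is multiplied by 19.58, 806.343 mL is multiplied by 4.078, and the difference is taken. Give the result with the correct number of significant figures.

1.558 × 10^4 mL

963.8 × 19.58 = 18871.204 → 1.887 × 10^4 mL (4 s.f., last digit at the 10^1 place).
806.343 × 4.078 = 3288.266754 → 3288 mL (4 s.f., last digit at the 10^0 place).
Difference: 15582.937246 mL; keep the coarser place, 10^1.
Result: 1.558 × 10^4 mL.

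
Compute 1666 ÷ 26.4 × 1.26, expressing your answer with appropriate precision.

1666 ÷ 26.4 × 1.26 = 79.5136363636…
Multiplication/division keeps the fewest significant figures: 1666 → 4 s.f., 26.4 → 3 s.f., 1.26 → 3 s.f.; limit is 3.
Rounded to 3 significant figures: 79.5.

79.5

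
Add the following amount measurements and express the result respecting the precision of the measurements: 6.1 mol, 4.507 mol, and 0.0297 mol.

10.6 mol

6.1 mol + 4.507 mol + 0.0297 mol = 10.6367 mol.
Addition/subtraction keeps the fewest decimal places: 6.1 → 1 decimal place, 4.507 → 3 decimal places, 0.0297 → 4 decimal places; limit is 1.
Rounded to 1 decimal place: 10.6 mol.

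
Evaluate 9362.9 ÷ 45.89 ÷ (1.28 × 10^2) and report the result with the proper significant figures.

9362.9 ÷ 45.89 ÷ (1.28 × 10^2) = 1.59397812704…
Multiplication/division keeps the fewest significant figures: 9362.9 → 5 s.f., 45.89 → 4 s.f., 1.28 × 10^2 → 3 s.f.; limit is 3.
Rounded to 3 significant figures: 1.59.

1.59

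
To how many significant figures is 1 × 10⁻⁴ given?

1

1 × 10⁻⁴: in scientific notation every digit of the coefficient is significant.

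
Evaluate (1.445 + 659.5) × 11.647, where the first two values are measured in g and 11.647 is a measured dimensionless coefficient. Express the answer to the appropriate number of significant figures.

1.445 g + 659.5 g = 660.945 g; the sum is limited to 1 decimal place (4 s.f.).
Carrying full precision, 660.945 × 11.647 = 7698.026415 g; 11.647 has 5 s.f., so the result keeps min(4, 5) = 4 s.f.
Rounded to 4 significant figures: 7698 g.

7698 g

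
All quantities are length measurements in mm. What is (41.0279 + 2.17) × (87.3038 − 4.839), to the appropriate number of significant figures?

41.0279 + 2.17 = 43.1979, limited to 2 d.p. → 4 s.f.; 87.3038 − 4.839 = 82.4648, limited to 3 d.p. → 5 s.f.
Carrying full precision, 43.1979 × 82.4648 = 3562.30618392; keep min(4, 5) = 4 s.f.
Rounded to 4 significant figures: 3562 mm².

3562 mm²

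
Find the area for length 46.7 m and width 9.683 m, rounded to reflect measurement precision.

area = 46.7 m × 9.683 m = 452.1961 m².
46.7 has 3 significant figures; 9.683 has 4.
Division/multiplication keeps the fewest: 3 significant figures.
Rounded: 452 m².

452 m²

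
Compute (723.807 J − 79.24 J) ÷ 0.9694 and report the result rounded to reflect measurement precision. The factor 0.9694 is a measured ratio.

664.9 J

723.807 J − 79.24 J = 644.567 J; the difference is limited to 2 decimal places (5 s.f.).
Carrying full precision, 644.567 ÷ 0.9694 = 664.913348463… J; 0.9694 has 4 s.f., so the result keeps min(5, 4) = 4 s.f.
Rounded to 4 significant figures: 664.9 J.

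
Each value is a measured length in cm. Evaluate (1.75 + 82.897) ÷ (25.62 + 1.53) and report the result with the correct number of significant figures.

1.75 + 82.897 = 84.647, limited to 2 d.p. → 4 s.f.; 25.62 + 1.53 = 27.15, limited to 2 d.p. → 4 s.f.
Carrying full precision, 84.647 ÷ 27.15 = 3.11775322284…; keep min(4, 4) = 4 s.f.
Rounded to 4 significant figures: 3.118.

3.118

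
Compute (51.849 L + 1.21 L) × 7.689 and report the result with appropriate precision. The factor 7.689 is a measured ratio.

408.0 L

51.849 L + 1.21 L = 53.059 L; the sum is limited to 2 decimal places (4 s.f.).
Carrying full precision, 53.059 × 7.689 = 407.970651 L; 7.689 has 4 s.f., so the result keeps min(4, 4) = 4 s.f.
Rounded to 4 significant figures: 408.0 L.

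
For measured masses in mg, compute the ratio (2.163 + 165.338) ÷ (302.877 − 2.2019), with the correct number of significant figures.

2.163 + 165.338 = 167.501, limited to 3 d.p. → 6 s.f.; 302.877 − 2.2019 = 300.6751, limited to 3 d.p. → 6 s.f.
Carrying full precision, 167.501 ÷ 300.6751 = 0.557083044123…; keep min(6, 6) = 6 s.f.
Rounded to 6 significant figures: 0.557083.

0.557083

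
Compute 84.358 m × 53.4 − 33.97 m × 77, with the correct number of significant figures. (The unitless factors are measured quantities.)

1.9 × 10^3 m

84.358 × 53.4 = 4504.7172 → 4.50 × 10^3 m (3 s.f., last digit at the 10^1 place).
33.97 × 77 = 2615.69 → 2.6 × 10^3 m (2 s.f., last digit at the 10^2 place).
Difference: 1889.0272 m; keep the coarser place, 10^2.
Result: 1.9 × 10^3 m.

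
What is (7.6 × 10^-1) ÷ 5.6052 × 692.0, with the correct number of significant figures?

94

(7.6 × 10^-1) ÷ 5.6052 × 692.0 = 93.8271604938…
Multiplication/division keeps the fewest significant figures: 7.6 × 10^-1 → 2 s.f., 5.6052 → 5 s.f., 692.0 → 4 s.f.; limit is 2.
Rounded to 2 significant figures: 94.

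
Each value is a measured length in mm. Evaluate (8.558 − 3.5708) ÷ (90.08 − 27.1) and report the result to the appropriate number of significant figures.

0.0792

8.558 − 3.5708 = 4.9872, limited to 3 d.p. → 4 s.f.; 90.08 − 27.1 = 62.98, limited to 1 d.p. → 3 s.f.
Carrying full precision, 4.9872 ÷ 62.98 = 0.0791870435059…; keep min(4, 3) = 3 s.f.
Rounded to 3 significant figures: 0.0792.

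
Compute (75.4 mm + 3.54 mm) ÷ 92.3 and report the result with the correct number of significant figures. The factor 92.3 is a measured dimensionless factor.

0.855 mm

75.4 mm + 3.54 mm = 78.94 mm; the sum is limited to 1 decimal place (3 s.f.).
Carrying full precision, 78.94 ÷ 92.3 = 0.85525460455… mm; 92.3 has 3 s.f., so the result keeps min(3, 3) = 3 s.f.
Rounded to 3 significant figures: 0.855 mm.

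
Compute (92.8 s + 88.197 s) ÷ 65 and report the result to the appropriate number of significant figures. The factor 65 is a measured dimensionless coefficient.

2.8 s

92.8 s + 88.197 s = 180.997 s; the sum is limited to 1 decimal place (4 s.f.).
Carrying full precision, 180.997 ÷ 65 = 2.78456923077… s; 65 has 2 s.f., so the result keeps min(4, 2) = 2 s.f.
Rounded to 2 significant figures: 2.8 s.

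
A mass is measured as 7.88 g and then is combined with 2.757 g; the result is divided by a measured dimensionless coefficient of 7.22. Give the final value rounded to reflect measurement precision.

1.47 g

7.88 g + 2.757 g = 10.637 g; the sum is limited to 2 decimal places (4 s.f.).
Carrying full precision, 10.637 ÷ 7.22 = 1.47326869806… g; 7.22 has 3 s.f., so the result keeps min(4, 3) = 3 s.f.
Rounded to 3 significant figures: 1.47 g.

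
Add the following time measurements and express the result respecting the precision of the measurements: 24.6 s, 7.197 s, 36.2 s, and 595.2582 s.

663.3 s

24.6 s + 7.197 s + 36.2 s + 595.2582 s = 663.2552 s.
Addition/subtraction keeps the fewest decimal places: 24.6 → 1 decimal place, 7.197 → 3 decimal places, 36.2 → 1 decimal place, 595.2582 → 4 decimal places; limit is 1.
Rounded to 1 decimal place: 663.3 s.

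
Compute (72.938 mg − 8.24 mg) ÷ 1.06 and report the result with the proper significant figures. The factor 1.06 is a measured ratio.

61.0 mg

72.938 mg − 8.24 mg = 64.698 mg; the difference is limited to 2 decimal places (4 s.f.).
Carrying full precision, 64.698 ÷ 1.06 = 61.0358490566… mg; 1.06 has 3 s.f., so the result keeps min(4, 3) = 3 s.f.
Rounded to 3 significant figures: 61.0 mg.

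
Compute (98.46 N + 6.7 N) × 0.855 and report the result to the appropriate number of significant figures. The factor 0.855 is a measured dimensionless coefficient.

89.9 N

98.46 N + 6.7 N = 105.16 N; the sum is limited to 1 decimal place (4 s.f.).
Carrying full precision, 105.16 × 0.855 = 89.9118 N; 0.855 has 3 s.f., so the result keeps min(4, 3) = 3 s.f.
Rounded to 3 significant figures: 89.9 N.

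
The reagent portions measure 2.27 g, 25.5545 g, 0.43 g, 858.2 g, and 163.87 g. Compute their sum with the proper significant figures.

1050.3 g

2.27 g + 25.5545 g + 0.43 g + 858.2 g + 163.87 g = 1050.3245 g.
Addition/subtraction keeps the fewest decimal places: 2.27 → 2 decimal places, 25.5545 → 4 decimal places, 0.43 → 2 decimal places, 858.2 → 1 decimal place, 163.87 → 2 decimal places; limit is 1.
Rounded to 1 decimal place: 1050.3 g.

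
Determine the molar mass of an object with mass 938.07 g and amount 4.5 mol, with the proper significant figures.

molar mass = 938.07 g ÷ 4.5 mol = 208.46 g/mol.
938.07 has 5 significant figures; 4.5 has 2.
Division/multiplication keeps the fewest: 2 significant figures.
Rounded: 2.1 × 10^2 g/mol.

2.1 × 10^2 g/mol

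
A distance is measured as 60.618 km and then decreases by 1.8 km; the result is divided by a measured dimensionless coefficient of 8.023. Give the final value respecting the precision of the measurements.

7.33 km

60.618 km − 1.8 km = 58.818 km; the difference is limited to 1 decimal place (3 s.f.).
Carrying full precision, 58.818 ÷ 8.023 = 7.33117287798… km; 8.023 has 4 s.f., so the result keeps min(3, 4) = 3 s.f.
Rounded to 3 significant figures: 7.33 km.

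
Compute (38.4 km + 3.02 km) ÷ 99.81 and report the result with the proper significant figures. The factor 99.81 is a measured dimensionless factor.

0.415 km

38.4 km + 3.02 km = 41.42 km; the sum is limited to 1 decimal place (3 s.f.).
Carrying full precision, 41.42 ÷ 99.81 = 0.414988478108… km; 99.81 has 4 s.f., so the result keeps min(3, 4) = 3 s.f.
Rounded to 3 significant figures: 0.415 km.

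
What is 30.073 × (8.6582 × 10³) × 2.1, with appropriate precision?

30.073 × (8.6582 × 10³) × 2.1 = 546793.90206
Multiplication/division keeps the fewest significant figures: 30.073 → 5 s.f., 8.6582 × 10³ → 5 s.f., 2.1 → 2 s.f.; limit is 2.
Rounded to 2 significant figures: 5.5 × 10⁵.

5.5 × 10⁵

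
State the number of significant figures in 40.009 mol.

40.009: zeros between nonzero digits are significant.

5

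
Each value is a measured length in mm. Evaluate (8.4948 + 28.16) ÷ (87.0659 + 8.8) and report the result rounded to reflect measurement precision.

0.382

8.4948 + 28.16 = 36.6548, limited to 2 d.p. → 4 s.f.; 87.0659 + 8.8 = 95.8659, limited to 1 d.p. → 3 s.f.
Carrying full precision, 36.6548 ÷ 95.8659 = 0.382354935384…; keep min(4, 3) = 3 s.f.
Rounded to 3 significant figures: 0.382.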